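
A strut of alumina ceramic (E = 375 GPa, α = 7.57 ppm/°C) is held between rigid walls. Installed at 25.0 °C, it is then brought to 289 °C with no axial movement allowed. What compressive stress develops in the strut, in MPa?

749 MPa

ΔT = 264.0 K. Constrained thermal stress σ = E·α·ΔT = 375.0×10³ MPa × 7.57×10⁻⁶ × 264.0 = 749 MPa (compressive).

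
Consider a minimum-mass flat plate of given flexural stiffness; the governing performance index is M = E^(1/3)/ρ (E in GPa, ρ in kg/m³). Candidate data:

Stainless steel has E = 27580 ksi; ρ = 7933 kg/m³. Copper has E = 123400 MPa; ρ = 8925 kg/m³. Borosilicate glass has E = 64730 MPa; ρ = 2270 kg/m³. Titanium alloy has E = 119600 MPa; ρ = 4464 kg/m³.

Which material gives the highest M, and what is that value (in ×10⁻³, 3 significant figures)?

After converting to SI:
  stainless steel: E = 190.2 GPa, ρ = 7933 kg/m³
  copper: E = 123.4 GPa, ρ = 8925 kg/m³
  borosilicate glass: E = 64.73 GPa, ρ = 2270 kg/m³
  titanium alloy: E = 119.6 GPa, ρ = 4464 kg/m³
  borosilicate glass: M = 1.77×10⁻³
  titanium alloy: M = 1.10×10⁻³
  stainless steel: M = 0.725×10⁻³
  copper: M = 0.558×10⁻³
Highest index: borosilicate glass.

borosilicate glass, M = 1.77×10⁻³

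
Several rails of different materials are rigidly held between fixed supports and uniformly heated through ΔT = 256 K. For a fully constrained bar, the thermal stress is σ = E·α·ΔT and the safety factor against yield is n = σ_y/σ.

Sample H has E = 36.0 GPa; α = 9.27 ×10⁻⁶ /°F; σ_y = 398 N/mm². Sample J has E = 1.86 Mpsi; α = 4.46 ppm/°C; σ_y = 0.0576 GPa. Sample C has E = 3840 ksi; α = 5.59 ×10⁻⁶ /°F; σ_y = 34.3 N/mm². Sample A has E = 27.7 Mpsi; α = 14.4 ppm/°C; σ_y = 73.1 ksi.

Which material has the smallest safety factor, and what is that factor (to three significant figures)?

In consistent units (E in GPa, α in ×10⁻⁶/K, σ_y in MPa):
  sample H: E = 36.00, α = 16.7, σ_y = 398.0 → σ = 154 MPa, n = 2.59
  sample J: E = 12.82, α = 4.46, σ_y = 57.60 → σ = 14.6 MPa, n = 3.93
  sample C: E = 26.48, α = 10.1, σ_y = 34.30 → σ = 68.2 MPa, n = 0.503
  sample A: E = 191.0, α = 14.4, σ_y = 504.0 → σ = 704 MPa, n = 0.716
Smallest n: sample C with n = 0.503.

sample C, n = 0.503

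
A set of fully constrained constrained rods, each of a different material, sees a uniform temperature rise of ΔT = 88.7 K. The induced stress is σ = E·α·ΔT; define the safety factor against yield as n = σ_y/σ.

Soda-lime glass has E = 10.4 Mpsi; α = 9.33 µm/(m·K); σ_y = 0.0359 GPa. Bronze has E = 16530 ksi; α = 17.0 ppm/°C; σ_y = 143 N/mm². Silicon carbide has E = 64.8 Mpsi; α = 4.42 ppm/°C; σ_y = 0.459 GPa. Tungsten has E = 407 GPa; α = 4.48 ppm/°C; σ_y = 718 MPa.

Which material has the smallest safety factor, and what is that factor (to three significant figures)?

soda-lime glass, n = 0.605

With everything in SI (GPa, ×10⁻⁶/K, MPa):
  soda-lime glass: E = 71.71, α = 9.33, σ_y = 35.90 → σ = 59.3 MPa, n = 0.605
  bronze: E = 114.0, α = 17.0, σ_y = 143.0 → σ = 172 MPa, n = 0.832
  silicon carbide: E = 446.8, α = 4.42, σ_y = 459.0 → σ = 175 MPa, n = 2.62
  tungsten: E = 407.0, α = 4.48, σ_y = 718.0 → σ = 162 MPa, n = 4.44
Smallest n: soda-lime glass with n = 0.605.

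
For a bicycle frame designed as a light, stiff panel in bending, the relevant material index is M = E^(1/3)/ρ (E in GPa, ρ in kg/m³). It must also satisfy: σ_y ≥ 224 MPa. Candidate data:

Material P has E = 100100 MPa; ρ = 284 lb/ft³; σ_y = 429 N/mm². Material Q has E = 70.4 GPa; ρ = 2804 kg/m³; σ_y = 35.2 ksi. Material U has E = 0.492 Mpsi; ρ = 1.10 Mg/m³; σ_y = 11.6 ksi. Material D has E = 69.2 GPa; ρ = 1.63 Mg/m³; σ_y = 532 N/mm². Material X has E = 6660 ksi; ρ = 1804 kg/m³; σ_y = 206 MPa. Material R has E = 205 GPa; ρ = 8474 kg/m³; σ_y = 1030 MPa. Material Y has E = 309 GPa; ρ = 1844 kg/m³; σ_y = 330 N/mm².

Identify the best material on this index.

Screen on constraints: σ_y ≥ 224 MPa. Survivors: material P, material Q, material D, material R, material Y.
Normalizing units and computing the index:
  material P: E = 100.1 GPa, ρ = 4549 kg/m³
  material Q: E = 70.40 GPa, ρ = 2804 kg/m³
  material D: E = 69.20 GPa, ρ = 1630 kg/m³
  material R: E = 205.0 GPa, ρ = 8474 kg/m³
  material Y: E = 309.0 GPa, ρ = 1844 kg/m³
  material Y: M = 3.67×10⁻³
  material D: M = 2.52×10⁻³
  material Q: M = 1.47×10⁻³
  material P: M = 1.02×10⁻³
  material R: M = 0.696×10⁻³
The maximum is for material Y.

material Y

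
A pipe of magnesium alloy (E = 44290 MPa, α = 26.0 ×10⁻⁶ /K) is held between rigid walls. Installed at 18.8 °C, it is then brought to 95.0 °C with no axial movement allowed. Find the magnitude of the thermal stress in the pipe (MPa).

E = 44290 MPa = 44.29 GPa.
ΔT = 76.20 K. Constrained thermal stress σ = E·α·ΔT = 44.29×10³ MPa × 26.0×10⁻⁶ × 76.20 = 87.7 MPa (compressive).

87.7 MPa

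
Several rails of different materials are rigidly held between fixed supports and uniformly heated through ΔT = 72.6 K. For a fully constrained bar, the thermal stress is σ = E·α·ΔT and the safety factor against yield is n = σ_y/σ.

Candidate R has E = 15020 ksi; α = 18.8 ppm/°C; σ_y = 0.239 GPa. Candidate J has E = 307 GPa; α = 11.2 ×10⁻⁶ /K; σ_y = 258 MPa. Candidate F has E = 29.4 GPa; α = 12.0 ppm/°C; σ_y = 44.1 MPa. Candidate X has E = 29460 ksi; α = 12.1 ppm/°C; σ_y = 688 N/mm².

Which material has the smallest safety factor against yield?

candidate J

Per material, after unit conversion:
  candidate R: E = 103.6, α = 18.8, σ_y = 239.0 → σ = 141 MPa, n = 1.69
  candidate J: E = 307.0, α = 11.2, σ_y = 258.0 → σ = 250 MPa, n = 1.03
  candidate F: E = 29.40, α = 12.0, σ_y = 44.10 → σ = 25.6 MPa, n = 1.72
  candidate X: E = 203.1, α = 12.1, σ_y = 688.0 → σ = 178 MPa, n = 3.86
Smallest n: candidate J with n = 1.03.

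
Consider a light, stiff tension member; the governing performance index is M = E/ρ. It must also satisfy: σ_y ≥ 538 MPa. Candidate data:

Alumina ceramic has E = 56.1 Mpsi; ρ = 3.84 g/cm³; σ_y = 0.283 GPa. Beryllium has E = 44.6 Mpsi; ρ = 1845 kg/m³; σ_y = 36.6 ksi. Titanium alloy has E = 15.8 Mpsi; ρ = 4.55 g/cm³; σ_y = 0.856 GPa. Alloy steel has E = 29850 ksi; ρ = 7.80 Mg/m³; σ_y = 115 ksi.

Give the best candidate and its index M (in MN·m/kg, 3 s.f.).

alloy steel, M = 26.4 MN·m/kg

Screen on constraints: σ_y ≥ 538 MPa. Survivors: titanium alloy, alloy steel.
Convert each candidate to consistent units, then evaluate M:
  titanium alloy: E = 108.9 GPa, ρ = 4550 kg/m³
  alloy steel: E = 205.8 GPa, ρ = 7800 kg/m³
  alloy steel: M = 26.4 MN·m/kg
  titanium alloy: M = 23.9 MN·m/kg
The maximum is for alloy steel.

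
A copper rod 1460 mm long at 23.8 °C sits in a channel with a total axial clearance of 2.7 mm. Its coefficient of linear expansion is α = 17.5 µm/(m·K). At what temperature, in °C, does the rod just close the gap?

α·L₀·ΔT = 2.7 mm ⇒ ΔT = 2.7 / (17.5×10⁻⁶ × 1460.0) = 105.7 K.
T = 23.8 + 105.7 = 129.5 °C.

129 °C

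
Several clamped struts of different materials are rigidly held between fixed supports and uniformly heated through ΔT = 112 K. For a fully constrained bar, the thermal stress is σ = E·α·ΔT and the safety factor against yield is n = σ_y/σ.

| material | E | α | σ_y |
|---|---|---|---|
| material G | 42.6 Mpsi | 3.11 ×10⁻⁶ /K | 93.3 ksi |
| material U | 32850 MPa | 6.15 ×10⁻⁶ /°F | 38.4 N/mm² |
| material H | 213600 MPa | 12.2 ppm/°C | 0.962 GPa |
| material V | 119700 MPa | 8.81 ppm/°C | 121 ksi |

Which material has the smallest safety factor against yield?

material U

Converting E to GPa, α to ×10⁻⁶/K, σ_y to MPa, then σ and n for each:
  material G: E = 293.7, α = 3.11, σ_y = 643.3 → σ = 102 MPa, n = 6.29
  material U: E = 32.85, α = 11.1, σ_y = 38.40 → σ = 40.7 MPa, n = 0.943
  material H: E = 213.6, α = 12.2, σ_y = 962.0 → σ = 292 MPa, n = 3.30
  material V: E = 119.7, α = 8.81, σ_y = 834.3 → σ = 118 MPa, n = 7.06
The minimum is material U at n = 0.943.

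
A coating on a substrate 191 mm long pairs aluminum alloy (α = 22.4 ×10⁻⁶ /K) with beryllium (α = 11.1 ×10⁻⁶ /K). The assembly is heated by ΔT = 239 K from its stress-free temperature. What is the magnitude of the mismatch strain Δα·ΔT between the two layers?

Δα = |22.4 − 11.1|×10⁻⁶/K = 11.3×10⁻⁶/K.
Mismatch strain = Δα·ΔT = 11.3×10⁻⁶ × 239.0 = 2.70×10⁻³.

2.70×10⁻³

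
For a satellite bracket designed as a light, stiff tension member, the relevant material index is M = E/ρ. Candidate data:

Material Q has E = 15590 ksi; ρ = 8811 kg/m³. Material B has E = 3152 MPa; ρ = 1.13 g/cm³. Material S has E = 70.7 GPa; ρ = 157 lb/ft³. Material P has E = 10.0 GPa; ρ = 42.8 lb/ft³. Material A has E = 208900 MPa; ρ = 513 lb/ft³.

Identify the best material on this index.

material S

Putting every candidate on a common basis:
  material Q: E = 107.5 GPa, ρ = 8811 kg/m³
  material B: E = 3.152 GPa, ρ = 1130 kg/m³
  material S: E = 70.70 GPa, ρ = 2515 kg/m³
  material P: E = 10.00 GPa, ρ = 685.6 kg/m³
  material A: E = 208.9 GPa, ρ = 8217 kg/m³
  material S: M = 28.1 MN·m/kg
  material A: M = 25.4 MN·m/kg
  material P: M = 14.6 MN·m/kg
  material Q: M = 12.2 MN·m/kg
  material B: M = 2.79 MN·m/kg
Material S ranks first.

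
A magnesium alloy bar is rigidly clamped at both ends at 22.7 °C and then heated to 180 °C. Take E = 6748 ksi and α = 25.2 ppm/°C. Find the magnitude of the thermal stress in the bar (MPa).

184 MPa

E = 6748 ksi = 46.53 GPa.
ΔT = 157.3 K. Constrained thermal stress σ = E·α·ΔT = 46.53×10³ MPa × 25.2×10⁻⁶ × 157.3 = 184 MPa (compressive).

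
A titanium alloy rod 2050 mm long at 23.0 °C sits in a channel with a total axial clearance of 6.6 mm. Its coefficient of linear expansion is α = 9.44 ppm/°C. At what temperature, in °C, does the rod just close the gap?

364 °C

α·L₀·ΔT = 6.6 mm ⇒ ΔT = 6.6 / (9.44×10⁻⁶ × 2050.0) = 341.1 K.
T = 23.0 + 341.1 = 364.1 °C.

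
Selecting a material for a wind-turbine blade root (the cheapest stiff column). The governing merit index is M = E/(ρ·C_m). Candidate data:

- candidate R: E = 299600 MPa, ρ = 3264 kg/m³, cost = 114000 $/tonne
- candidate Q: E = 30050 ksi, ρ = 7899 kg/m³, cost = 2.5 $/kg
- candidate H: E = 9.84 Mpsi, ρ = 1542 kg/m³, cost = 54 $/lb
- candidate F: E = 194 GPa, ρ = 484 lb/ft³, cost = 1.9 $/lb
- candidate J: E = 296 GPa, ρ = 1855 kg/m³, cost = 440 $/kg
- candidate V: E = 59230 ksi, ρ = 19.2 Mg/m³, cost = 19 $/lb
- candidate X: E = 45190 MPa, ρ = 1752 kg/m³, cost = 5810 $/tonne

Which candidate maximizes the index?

candidate Q

Normalizing units and computing the index:
  candidate R: E = 299.6 GPa, ρ = 3264 kg/m³, cost = 114.0 $/kg
  candidate Q: E = 207.2 GPa, ρ = 7899 kg/m³, cost = 2.500 $/kg
  candidate H: E = 67.84 GPa, ρ = 1542 kg/m³, cost = 119.0 $/kg
  candidate F: E = 194.0 GPa, ρ = 7753 kg/m³, cost = 4.189 $/kg
  candidate J: E = 296.0 GPa, ρ = 1855 kg/m³, cost = 440.0 $/kg
  candidate V: E = 408.4 GPa, ρ = 19200 kg/m³, cost = 41.89 $/kg
  candidate X: E = 45.19 GPa, ρ = 1752 kg/m³, cost = 5.810 $/kg
  candidate Q: M = 10.5 MN·m per $
  candidate F: M = 5.97 MN·m per $
  candidate X: M = 4.44 MN·m per $
  candidate R: M = 0.805 MN·m per $
  candidate V: M = 0.508 MN·m per $
  candidate H: M = 0.370 MN·m per $
  candidate J: M = 0.363 MN·m per $
Candidate Q has the largest M.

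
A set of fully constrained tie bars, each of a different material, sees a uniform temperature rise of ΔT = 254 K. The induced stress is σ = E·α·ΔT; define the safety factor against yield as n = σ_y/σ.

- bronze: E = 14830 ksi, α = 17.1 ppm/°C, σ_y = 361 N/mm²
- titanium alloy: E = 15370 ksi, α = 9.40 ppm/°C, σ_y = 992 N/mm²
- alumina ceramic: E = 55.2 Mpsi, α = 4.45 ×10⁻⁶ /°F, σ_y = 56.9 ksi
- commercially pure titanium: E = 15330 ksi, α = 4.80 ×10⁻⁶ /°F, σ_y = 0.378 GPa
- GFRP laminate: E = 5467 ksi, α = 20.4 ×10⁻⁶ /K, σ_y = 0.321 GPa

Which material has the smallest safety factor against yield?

Converting E to GPa, α to ×10⁻⁶/K, σ_y to MPa, then σ and n for each:
  bronze: E = 102.2, α = 17.1, σ_y = 361.0 → σ = 444 MPa, n = 0.813
  titanium alloy: E = 106.0, α = 9.40, σ_y = 992.0 → σ = 253 MPa, n = 3.92
  alumina ceramic: E = 380.6, α = 8.01, σ_y = 392.3 → σ = 774 MPa, n = 0.507
  commercially pure titanium: E = 105.7, α = 8.64, σ_y = 378.0 → σ = 232 MPa, n = 1.63
  GFRP laminate: E = 37.69, α = 20.4, σ_y = 321.0 → σ = 195 MPa, n = 1.64
Smallest n: alumina ceramic with n = 0.507.

alumina ceramic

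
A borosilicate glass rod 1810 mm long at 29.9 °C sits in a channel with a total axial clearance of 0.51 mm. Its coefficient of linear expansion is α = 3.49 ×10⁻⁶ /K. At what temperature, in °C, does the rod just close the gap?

α·L₀·ΔT = 0.51 mm ⇒ ΔT = 0.51 / (3.49×10⁻⁶ × 1810.0) = 80.74 K.
T = 29.9 + 80.74 = 110.6 °C.

111 °C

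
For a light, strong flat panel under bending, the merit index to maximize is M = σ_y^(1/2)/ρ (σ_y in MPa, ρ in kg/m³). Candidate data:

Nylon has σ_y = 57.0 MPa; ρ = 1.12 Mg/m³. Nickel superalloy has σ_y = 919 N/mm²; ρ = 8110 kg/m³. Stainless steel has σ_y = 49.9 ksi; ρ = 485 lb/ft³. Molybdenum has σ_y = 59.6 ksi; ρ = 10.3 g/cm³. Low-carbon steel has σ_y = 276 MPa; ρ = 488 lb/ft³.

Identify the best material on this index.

nylon

Normalizing units and computing the index:
  nylon: σ_y = 57.00 MPa, ρ = 1120 kg/m³
  nickel superalloy: σ_y = 919.0 MPa, ρ = 8110 kg/m³
  stainless steel: σ_y = 344.0 MPa, ρ = 7769 kg/m³
  molybdenum: σ_y = 410.9 MPa, ρ = 10300 kg/m³
  low-carbon steel: σ_y = 276.0 MPa, ρ = 7817 kg/m³
  nylon: M = 6.74×10⁻³
  nickel superalloy: M = 3.74×10⁻³
  stainless steel: M = 2.39×10⁻³
  low-carbon steel: M = 2.13×10⁻³
  molybdenum: M = 1.97×10⁻³
Highest index: nylon.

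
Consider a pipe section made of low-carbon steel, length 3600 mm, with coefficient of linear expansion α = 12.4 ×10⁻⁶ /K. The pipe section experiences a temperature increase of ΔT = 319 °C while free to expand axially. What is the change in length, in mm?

ΔL = α·L₀·ΔT = 12.4×10⁻⁶ × 3600 mm × 319.0 K = 14.2 mm.

14.2 mm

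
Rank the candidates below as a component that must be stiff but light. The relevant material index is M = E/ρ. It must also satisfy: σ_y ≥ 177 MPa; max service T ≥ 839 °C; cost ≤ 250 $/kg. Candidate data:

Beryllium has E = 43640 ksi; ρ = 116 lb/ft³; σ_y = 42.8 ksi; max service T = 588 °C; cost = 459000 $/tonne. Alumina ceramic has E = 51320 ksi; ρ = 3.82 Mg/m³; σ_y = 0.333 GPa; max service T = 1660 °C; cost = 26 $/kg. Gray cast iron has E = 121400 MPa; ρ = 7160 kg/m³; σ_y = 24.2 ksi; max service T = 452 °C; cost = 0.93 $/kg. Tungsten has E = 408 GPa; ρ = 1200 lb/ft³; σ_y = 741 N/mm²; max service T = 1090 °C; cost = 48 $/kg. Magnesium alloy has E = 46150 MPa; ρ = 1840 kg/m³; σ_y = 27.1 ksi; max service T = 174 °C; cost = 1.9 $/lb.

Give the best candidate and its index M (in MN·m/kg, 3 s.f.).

Screen on constraints: σ_y ≥ 177 MPa; max service T ≥ 839 °C; cost ≤ 250 $/kg. Survivors: alumina ceramic, tungsten.
In SI units:
  alumina ceramic: E = 353.8 GPa, ρ = 3820 kg/m³
  tungsten: E = 408.0 GPa, ρ = 19220 kg/m³
  alumina ceramic: M = 92.6 MN·m/kg
  tungsten: M = 21.2 MN·m/kg
Alumina ceramic ranks first.

alumina ceramic, M = 92.6 MN·m/kg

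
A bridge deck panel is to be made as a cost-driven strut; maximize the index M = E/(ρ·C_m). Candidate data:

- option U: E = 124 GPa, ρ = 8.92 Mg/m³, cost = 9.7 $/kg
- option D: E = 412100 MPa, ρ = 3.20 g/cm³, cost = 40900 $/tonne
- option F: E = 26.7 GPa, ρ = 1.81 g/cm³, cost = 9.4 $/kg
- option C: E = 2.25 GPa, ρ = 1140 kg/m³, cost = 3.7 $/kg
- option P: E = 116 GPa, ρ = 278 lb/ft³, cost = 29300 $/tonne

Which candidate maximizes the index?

Convert each candidate to consistent units, then evaluate M:
  option U: E = 124.0 GPa, ρ = 8920 kg/m³, cost = 9.700 $/kg
  option D: E = 412.1 GPa, ρ = 3200 kg/m³, cost = 40.90 $/kg
  option F: E = 26.70 GPa, ρ = 1810 kg/m³, cost = 9.400 $/kg
  option C: E = 2.250 GPa, ρ = 1140 kg/m³, cost = 3.700 $/kg
  option P: E = 116.0 GPa, ρ = 4453 kg/m³, cost = 29.30 $/kg
  option D: M = 3.15 MN·m per $
  option F: M = 1.57 MN·m per $
  option U: M = 1.43 MN·m per $
  option P: M = 0.889 MN·m per $
  option C: M = 0.533 MN·m per $
Option D has the largest M.

option D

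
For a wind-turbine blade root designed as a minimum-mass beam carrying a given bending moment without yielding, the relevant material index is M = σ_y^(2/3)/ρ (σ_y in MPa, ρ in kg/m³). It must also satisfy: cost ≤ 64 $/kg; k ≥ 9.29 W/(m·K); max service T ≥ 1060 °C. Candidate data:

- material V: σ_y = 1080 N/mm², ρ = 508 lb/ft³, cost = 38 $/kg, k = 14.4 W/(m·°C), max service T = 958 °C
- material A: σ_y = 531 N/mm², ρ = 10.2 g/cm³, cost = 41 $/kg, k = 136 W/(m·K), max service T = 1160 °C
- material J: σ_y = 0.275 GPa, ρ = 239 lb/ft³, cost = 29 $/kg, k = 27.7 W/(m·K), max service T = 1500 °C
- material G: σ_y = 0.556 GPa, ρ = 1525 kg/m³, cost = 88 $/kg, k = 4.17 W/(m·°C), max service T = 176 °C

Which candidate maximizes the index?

Screen on constraints: cost ≤ 64 $/kg; k ≥ 9.29 W/(m·K); max service T ≥ 1060 °C. Survivors: material A, material J.
In SI units:
  material A: σ_y = 531.0 MPa, ρ = 10200 kg/m³
  material J: σ_y = 275.0 MPa, ρ = 3828 kg/m³
  material J: M = 11.0×10⁻³
  material A: M = 6.43×10⁻³
Material J has the largest M.

material J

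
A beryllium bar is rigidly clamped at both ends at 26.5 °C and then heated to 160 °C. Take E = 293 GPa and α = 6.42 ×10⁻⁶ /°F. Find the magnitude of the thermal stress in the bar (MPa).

α = 6.42×10⁻⁶/°F × 9/5 = 11.6×10⁻⁶/K.
ΔT = 133.5 K. Constrained thermal stress σ = E·α·ΔT = 293.0×10³ MPa × 11.6×10⁻⁶ × 133.5 = 452 MPa (compressive).

452 MPa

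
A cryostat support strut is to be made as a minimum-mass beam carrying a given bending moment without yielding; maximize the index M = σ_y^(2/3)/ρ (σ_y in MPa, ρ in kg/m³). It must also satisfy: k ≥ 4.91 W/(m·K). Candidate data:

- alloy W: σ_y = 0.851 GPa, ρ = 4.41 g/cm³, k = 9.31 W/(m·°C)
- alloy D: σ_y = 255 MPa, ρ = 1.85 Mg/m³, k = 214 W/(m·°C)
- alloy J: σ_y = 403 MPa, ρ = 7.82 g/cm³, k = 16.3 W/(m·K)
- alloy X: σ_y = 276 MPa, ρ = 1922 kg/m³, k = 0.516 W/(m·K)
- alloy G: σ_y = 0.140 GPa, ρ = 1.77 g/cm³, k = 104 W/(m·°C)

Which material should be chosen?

Screen on constraints: k ≥ 4.91 W/(m·K). Survivors: alloy W, alloy D, alloy J, alloy G.
Putting every candidate on a common basis:
  alloy W: σ_y = 851.0 MPa, ρ = 4410 kg/m³
  alloy D: σ_y = 255.0 MPa, ρ = 1850 kg/m³
  alloy J: σ_y = 403.0 MPa, ρ = 7820 kg/m³
  alloy G: σ_y = 140.0 MPa, ρ = 1770 kg/m³
  alloy D: M = 21.7×10⁻³
  alloy W: M = 20.4×10⁻³
  alloy G: M = 15.2×10⁻³
  alloy J: M = 6.98×10⁻³
Alloy D has the largest M.

alloy D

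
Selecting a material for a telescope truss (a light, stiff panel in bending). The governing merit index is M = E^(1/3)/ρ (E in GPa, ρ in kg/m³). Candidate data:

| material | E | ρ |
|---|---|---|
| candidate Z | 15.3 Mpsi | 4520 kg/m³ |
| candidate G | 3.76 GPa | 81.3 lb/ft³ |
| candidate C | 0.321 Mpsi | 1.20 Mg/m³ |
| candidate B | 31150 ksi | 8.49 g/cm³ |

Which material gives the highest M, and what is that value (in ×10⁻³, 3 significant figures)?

Putting every candidate on a common basis:
  candidate Z: E = 105.5 GPa, ρ = 4520 kg/m³
  candidate G: E = 3.760 GPa, ρ = 1302 kg/m³
  candidate C: E = 2.213 GPa, ρ = 1200 kg/m³
  candidate B: E = 214.8 GPa, ρ = 8490 kg/m³
  candidate G: M = 1.19×10⁻³
  candidate C: M = 1.09×10⁻³
  candidate Z: M = 1.05×10⁻³
  candidate B: M = 0.705×10⁻³
Candidate G ranks first.

candidate G, M = 1.19×10⁻³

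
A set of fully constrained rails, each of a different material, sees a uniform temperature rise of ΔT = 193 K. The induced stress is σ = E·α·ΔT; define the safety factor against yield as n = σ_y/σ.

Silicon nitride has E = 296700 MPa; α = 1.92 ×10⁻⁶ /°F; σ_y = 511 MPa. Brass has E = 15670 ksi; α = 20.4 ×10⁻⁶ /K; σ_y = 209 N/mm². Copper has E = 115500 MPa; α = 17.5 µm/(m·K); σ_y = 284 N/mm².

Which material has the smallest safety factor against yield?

Per material, after unit conversion:
  silicon nitride: E = 296.7, α = 3.46, σ_y = 511.0 → σ = 198 MPa, n = 2.58
  brass: E = 108.0, α = 20.4, σ_y = 209.0 → σ = 425 MPa, n = 0.491
  copper: E = 115.5, α = 17.5, σ_y = 284.0 → σ = 390 MPa, n = 0.728
The minimum is brass at n = 0.491.

brass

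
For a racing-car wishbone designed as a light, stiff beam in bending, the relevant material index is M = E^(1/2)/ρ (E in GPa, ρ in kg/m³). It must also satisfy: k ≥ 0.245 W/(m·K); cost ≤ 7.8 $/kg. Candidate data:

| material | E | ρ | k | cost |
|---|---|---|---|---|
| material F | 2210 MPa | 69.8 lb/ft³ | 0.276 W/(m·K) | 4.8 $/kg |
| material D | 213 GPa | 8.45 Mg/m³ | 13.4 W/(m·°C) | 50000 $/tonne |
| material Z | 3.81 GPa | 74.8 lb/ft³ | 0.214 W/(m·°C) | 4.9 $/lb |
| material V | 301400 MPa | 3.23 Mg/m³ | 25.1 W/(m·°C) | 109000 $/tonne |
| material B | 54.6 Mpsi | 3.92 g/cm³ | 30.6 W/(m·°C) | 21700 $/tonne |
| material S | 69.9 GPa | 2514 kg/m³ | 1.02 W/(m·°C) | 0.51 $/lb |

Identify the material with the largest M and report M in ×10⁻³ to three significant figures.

material S, M = 3.33×10⁻³

Screen on constraints: k ≥ 0.245 W/(m·K); cost ≤ 7.8 $/kg. Survivors: material F, material S.
Convert each candidate to consistent units, then evaluate M:
  material F: E = 2.210 GPa, ρ = 1118 kg/m³
  material S: E = 69.90 GPa, ρ = 2514 kg/m³
  material S: M = 3.33×10⁻³
  material F: M = 1.33×10⁻³
The maximum is for material S.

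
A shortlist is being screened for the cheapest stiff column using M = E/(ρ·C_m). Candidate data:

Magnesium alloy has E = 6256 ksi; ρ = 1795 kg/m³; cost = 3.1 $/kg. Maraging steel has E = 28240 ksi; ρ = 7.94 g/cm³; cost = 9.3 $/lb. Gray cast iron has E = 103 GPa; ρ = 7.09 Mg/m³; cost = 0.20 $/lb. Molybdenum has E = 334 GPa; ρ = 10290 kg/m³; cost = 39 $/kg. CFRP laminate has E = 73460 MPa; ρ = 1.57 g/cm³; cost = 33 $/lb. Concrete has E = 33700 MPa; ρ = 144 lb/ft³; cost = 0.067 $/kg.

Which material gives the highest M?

concrete

In SI units:
  magnesium alloy: E = 43.13 GPa, ρ = 1795 kg/m³, cost = 3.100 $/kg
  maraging steel: E = 194.7 GPa, ρ = 7940 kg/m³, cost = 20.50 $/kg
  gray cast iron: E = 103.0 GPa, ρ = 7090 kg/m³, cost = 0.4409 $/kg
  molybdenum: E = 334.0 GPa, ρ = 10290 kg/m³, cost = 39.00 $/kg
  CFRP laminate: E = 73.46 GPa, ρ = 1570 kg/m³, cost = 72.75 $/kg
  concrete: E = 33.70 GPa, ρ = 2307 kg/m³, cost = 0.06700 $/kg
  concrete: M = 218 MN·m per $
  gray cast iron: M = 32.9 MN·m per $
  magnesium alloy: M = 7.75 MN·m per $
  maraging steel: M = 1.20 MN·m per $
  molybdenum: M = 0.832 MN·m per $
  CFRP laminate: M = 0.643 MN·m per $
The maximum is for concrete.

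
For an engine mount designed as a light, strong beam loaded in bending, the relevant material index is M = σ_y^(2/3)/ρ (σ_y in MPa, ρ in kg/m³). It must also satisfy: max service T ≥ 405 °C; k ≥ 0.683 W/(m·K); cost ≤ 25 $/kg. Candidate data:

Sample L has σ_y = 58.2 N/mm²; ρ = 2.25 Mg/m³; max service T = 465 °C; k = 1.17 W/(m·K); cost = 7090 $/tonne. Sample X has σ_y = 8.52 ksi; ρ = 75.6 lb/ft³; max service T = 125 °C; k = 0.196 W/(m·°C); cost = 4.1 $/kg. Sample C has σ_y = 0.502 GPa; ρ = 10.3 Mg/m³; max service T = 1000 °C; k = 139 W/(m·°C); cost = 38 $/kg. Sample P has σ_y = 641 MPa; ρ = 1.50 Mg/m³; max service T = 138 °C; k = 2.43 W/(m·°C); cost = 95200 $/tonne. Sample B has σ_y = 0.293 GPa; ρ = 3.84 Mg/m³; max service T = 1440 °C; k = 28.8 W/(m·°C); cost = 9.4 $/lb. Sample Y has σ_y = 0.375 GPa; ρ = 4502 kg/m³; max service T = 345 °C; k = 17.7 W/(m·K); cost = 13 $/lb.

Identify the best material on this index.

Screen on constraints: max service T ≥ 405 °C; k ≥ 0.683 W/(m·K); cost ≤ 25 $/kg. Survivors: sample L, sample B.
After converting to SI:
  sample L: σ_y = 58.20 MPa, ρ = 2250 kg/m³
  sample B: σ_y = 293.0 MPa, ρ = 3840 kg/m³
  sample B: M = 11.5×10⁻³
  sample L: M = 6.67×10⁻³
The maximum is for sample B.

sample B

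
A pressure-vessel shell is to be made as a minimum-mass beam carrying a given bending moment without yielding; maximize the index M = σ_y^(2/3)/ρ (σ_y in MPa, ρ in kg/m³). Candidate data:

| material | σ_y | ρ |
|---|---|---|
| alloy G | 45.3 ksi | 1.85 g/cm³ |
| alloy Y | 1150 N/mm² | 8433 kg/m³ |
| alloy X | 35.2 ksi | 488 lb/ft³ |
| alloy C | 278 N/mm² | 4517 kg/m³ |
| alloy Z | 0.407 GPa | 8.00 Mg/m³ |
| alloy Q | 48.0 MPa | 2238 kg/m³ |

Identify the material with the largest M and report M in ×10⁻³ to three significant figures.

alloy G, M = 24.9×10⁻³

Normalizing units and computing the index:
  alloy G: σ_y = 312.3 MPa, ρ = 1850 kg/m³
  alloy Y: σ_y = 1150 MPa, ρ = 8433 kg/m³
  alloy X: σ_y = 242.7 MPa, ρ = 7817 kg/m³
  alloy C: σ_y = 278.0 MPa, ρ = 4517 kg/m³
  alloy Z: σ_y = 407.0 MPa, ρ = 8000 kg/m³
  alloy Q: σ_y = 48.00 MPa, ρ = 2238 kg/m³
  alloy G: M = 24.9×10⁻³
  alloy Y: M = 13.0×10⁻³
  alloy C: M = 9.43×10⁻³
  alloy Z: M = 6.86×10⁻³
  alloy Q: M = 5.90×10⁻³
  alloy X: M = 4.98×10⁻³
Alloy G ranks first.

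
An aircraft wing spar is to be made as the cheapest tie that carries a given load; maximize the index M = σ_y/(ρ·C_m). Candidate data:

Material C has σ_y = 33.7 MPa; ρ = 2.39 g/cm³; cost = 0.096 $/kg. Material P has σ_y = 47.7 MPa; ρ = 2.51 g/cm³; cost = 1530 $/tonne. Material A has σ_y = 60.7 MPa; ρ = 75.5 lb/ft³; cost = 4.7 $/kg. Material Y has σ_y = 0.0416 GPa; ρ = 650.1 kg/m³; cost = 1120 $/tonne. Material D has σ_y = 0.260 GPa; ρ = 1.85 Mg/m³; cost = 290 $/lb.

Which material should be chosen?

Putting every candidate on a common basis:
  material C: σ_y = 33.70 MPa, ρ = 2390 kg/m³, cost = 0.09600 $/kg
  material P: σ_y = 47.70 MPa, ρ = 2510 kg/m³, cost = 1.530 $/kg
  material A: σ_y = 60.70 MPa, ρ = 1209 kg/m³, cost = 4.700 $/kg
  material Y: σ_y = 41.60 MPa, ρ = 650.1 kg/m³, cost = 1.120 $/kg
  material D: σ_y = 260.0 MPa, ρ = 1850 kg/m³, cost = 639.3 $/kg
  material C: M = 147 kN·m per $
  material Y: M = 57.1 kN·m per $
  material P: M = 12.4 kN·m per $
  material A: M = 10.7 kN·m per $
  material D: M = 0.220 kN·m per $
The maximum is for material C.

material C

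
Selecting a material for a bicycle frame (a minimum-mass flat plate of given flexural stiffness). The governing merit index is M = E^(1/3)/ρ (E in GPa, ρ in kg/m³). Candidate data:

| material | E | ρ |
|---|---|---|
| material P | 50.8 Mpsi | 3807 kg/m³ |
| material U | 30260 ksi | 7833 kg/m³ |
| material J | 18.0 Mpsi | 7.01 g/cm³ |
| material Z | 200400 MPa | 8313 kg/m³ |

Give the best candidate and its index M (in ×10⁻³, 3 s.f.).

material P, M = 1.85×10⁻³

Normalizing units and computing the index:
  material P: E = 350.3 GPa, ρ = 3807 kg/m³
  material U: E = 208.6 GPa, ρ = 7833 kg/m³
  material J: E = 124.1 GPa, ρ = 7010 kg/m³
  material Z: E = 200.4 GPa, ρ = 8313 kg/m³
  material P: M = 1.85×10⁻³
  material U: M = 0.757×10⁻³
  material J: M = 0.712×10⁻³
  material Z: M = 0.704×10⁻³
Highest index: material P.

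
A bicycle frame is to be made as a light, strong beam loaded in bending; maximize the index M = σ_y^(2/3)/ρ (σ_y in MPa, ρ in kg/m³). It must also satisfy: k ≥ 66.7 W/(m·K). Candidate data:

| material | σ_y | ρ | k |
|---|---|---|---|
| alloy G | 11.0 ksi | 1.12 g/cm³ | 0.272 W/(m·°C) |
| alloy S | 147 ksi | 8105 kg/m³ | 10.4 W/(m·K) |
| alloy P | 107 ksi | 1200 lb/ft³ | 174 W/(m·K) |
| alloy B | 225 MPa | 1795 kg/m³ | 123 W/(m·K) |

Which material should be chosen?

Screen on constraints: k ≥ 66.7 W/(m·K). Survivors: alloy P, alloy B.
Normalizing units and computing the index:
  alloy P: σ_y = 737.7 MPa, ρ = 19220 kg/m³
  alloy B: σ_y = 225.0 MPa, ρ = 1795 kg/m³
  alloy B: M = 20.6×10⁻³
  alloy P: M = 4.25×10⁻³
Highest index: alloy B.

alloy B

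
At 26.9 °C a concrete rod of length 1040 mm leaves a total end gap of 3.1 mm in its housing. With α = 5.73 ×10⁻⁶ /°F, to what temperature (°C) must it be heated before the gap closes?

α = 5.73×10⁻⁶/°F × 9/5 = 10.3×10⁻⁶/K.
α·L₀·ΔT = 3.1 mm ⇒ ΔT = 3.1 / (10.3×10⁻⁶ × 1040.0) = 289.0 K.
T = 26.9 + 289.0 = 315.9 °C.

316 °C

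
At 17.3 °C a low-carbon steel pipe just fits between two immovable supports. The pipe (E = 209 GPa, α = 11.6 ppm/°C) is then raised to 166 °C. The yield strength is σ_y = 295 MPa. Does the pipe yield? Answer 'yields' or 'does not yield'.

ΔT = 148.7 K. Constrained thermal stress σ = E·α·ΔT = 209.0×10³ MPa × 11.6×10⁻⁶ × 148.7 = 361 MPa (compressive).
Compare to σ_y = 295 MPa: σ ≥ σ_y, so it yields.

yields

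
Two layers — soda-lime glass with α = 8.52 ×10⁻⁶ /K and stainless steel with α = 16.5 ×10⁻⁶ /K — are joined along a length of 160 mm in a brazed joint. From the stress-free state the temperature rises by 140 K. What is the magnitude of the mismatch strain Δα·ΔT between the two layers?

1.12×10⁻³

Δα = |8.52 − 16.5|×10⁻⁶/K = 7.98×10⁻⁶/K.
Mismatch strain = Δα·ΔT = 7.98×10⁻⁶ × 140.0 = 1.12×10⁻³.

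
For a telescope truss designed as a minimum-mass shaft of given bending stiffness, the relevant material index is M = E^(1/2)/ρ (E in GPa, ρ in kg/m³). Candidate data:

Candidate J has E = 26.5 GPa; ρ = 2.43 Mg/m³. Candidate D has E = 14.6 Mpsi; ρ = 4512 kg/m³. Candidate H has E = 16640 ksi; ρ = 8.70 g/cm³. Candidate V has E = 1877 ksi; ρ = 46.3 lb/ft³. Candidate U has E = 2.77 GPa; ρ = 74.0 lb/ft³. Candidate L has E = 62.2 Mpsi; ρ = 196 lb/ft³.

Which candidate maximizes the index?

In SI units:
  candidate J: E = 26.50 GPa, ρ = 2430 kg/m³
  candidate D: E = 100.7 GPa, ρ = 4512 kg/m³
  candidate H: E = 114.7 GPa, ρ = 8700 kg/m³
  candidate V: E = 12.94 GPa, ρ = 741.7 kg/m³
  candidate U: E = 2.770 GPa, ρ = 1185 kg/m³
  candidate L: E = 428.9 GPa, ρ = 3140 kg/m³
  candidate L: M = 6.60×10⁻³
  candidate V: M = 4.85×10⁻³
  candidate D: M = 2.22×10⁻³
  candidate J: M = 2.12×10⁻³
  candidate U: M = 1.40×10⁻³
  candidate H: M = 1.23×10⁻³
Highest index: candidate L.

candidate L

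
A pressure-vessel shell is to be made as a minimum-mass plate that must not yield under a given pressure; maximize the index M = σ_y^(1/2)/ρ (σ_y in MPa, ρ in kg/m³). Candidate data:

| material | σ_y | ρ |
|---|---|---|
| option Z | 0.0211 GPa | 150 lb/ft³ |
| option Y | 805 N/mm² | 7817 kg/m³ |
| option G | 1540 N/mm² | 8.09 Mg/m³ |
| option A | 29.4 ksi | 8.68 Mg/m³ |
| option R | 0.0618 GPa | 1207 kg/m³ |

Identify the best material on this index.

Convert each candidate to consistent units, then evaluate M:
  option Z: σ_y = 21.10 MPa, ρ = 2403 kg/m³
  option Y: σ_y = 805.0 MPa, ρ = 7817 kg/m³
  option G: σ_y = 1540 MPa, ρ = 8090 kg/m³
  option A: σ_y = 202.7 MPa, ρ = 8680 kg/m³
  option R: σ_y = 61.80 MPa, ρ = 1207 kg/m³
  option R: M = 6.51×10⁻³
  option G: M = 4.85×10⁻³
  option Y: M = 3.63×10⁻³
  option Z: M = 1.91×10⁻³
  option A: M = 1.64×10⁻³
The maximum is for option R.

option R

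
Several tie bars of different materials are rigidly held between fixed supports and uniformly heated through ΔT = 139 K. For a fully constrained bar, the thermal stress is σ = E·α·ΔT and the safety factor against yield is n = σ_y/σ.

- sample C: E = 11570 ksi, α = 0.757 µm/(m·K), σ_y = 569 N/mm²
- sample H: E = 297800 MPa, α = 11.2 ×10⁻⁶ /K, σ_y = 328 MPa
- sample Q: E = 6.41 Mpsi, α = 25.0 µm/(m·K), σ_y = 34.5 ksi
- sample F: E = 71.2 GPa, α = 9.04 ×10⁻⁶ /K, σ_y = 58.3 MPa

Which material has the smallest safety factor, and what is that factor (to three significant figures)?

Converting E to GPa, α to ×10⁻⁶/K, σ_y to MPa, then σ and n for each:
  sample C: E = 79.77, α = 0.757, σ_y = 569.0 → σ = 8.39 MPa, n = 67.8
  sample H: E = 297.8, α = 11.2, σ_y = 328.0 → σ = 464 MPa, n = 0.707
  sample Q: E = 44.20, α = 25.0, σ_y = 237.9 → σ = 154 MPa, n = 1.55
  sample F: E = 71.20, α = 9.04, σ_y = 58.30 → σ = 89.5 MPa, n = 0.652
Sample F has the lowest safety factor, n = 0.652.

sample F, n = 0.652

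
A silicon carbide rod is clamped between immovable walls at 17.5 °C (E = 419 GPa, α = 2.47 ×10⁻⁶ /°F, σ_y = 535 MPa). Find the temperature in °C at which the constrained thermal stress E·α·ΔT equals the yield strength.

305 °C

α = 2.47×10⁻⁶/°F × 9/5 = 4.45×10⁻⁶/K.
E·α·ΔT = 535.0 MPa ⇒ ΔT = 535.0 / (419.0×10³ × 4.45×10⁻⁶) = 287.2 K.
T = 17.5 + 287.2 = 304.7 °C.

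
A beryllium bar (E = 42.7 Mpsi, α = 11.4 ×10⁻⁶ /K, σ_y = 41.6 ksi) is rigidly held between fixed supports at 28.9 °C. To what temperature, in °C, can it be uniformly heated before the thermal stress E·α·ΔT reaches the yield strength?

114 °C

E = 42.7 Mpsi = 294.4 GPa.
σ_y = 41.6 ksi = 286.8 MPa.
E·α·ΔT = 286.8 MPa ⇒ ΔT = 286.8 / (294.4×10³ × 11.4×10⁻⁶) = 85.46 K.
T = 28.9 + 85.46 = 114.4 °C.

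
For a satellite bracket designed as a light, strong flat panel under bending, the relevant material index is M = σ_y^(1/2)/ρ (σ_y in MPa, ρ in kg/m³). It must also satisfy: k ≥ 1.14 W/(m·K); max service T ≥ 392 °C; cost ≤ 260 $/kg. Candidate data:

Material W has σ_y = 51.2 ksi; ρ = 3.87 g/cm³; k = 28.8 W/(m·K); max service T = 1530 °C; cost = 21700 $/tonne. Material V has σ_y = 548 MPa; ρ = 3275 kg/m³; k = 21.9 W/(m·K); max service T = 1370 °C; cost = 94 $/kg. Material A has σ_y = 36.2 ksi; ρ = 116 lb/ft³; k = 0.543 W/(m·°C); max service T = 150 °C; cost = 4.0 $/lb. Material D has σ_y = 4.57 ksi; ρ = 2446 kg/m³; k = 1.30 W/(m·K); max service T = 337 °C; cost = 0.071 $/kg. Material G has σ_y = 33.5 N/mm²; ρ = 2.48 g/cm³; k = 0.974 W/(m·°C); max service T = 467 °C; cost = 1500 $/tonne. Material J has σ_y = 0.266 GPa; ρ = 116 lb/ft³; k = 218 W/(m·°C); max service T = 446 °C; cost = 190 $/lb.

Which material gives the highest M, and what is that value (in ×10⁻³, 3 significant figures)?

Screen on constraints: k ≥ 1.14 W/(m·K); max service T ≥ 392 °C; cost ≤ 260 $/kg. Survivors: material W, material V.
After converting to SI:
  material W: σ_y = 353.0 MPa, ρ = 3870 kg/m³
  material V: σ_y = 548.0 MPa, ρ = 3275 kg/m³
  material V: M = 7.15×10⁻³
  material W: M = 4.85×10⁻³
The maximum is for material V.

material V, M = 7.15×10⁻³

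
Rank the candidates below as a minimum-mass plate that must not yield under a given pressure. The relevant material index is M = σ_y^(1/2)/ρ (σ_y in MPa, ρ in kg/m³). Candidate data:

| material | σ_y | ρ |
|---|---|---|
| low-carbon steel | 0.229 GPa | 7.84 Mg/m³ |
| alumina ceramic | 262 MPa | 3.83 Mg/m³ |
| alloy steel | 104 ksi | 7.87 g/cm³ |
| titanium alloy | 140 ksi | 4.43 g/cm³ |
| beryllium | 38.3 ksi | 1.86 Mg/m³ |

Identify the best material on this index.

beryllium

Putting every candidate on a common basis:
  low-carbon steel: σ_y = 229.0 MPa, ρ = 7840 kg/m³
  alumina ceramic: σ_y = 262.0 MPa, ρ = 3830 kg/m³
  alloy steel: σ_y = 717.1 MPa, ρ = 7870 kg/m³
  titanium alloy: σ_y = 965.3 MPa, ρ = 4430 kg/m³
  beryllium: σ_y = 264.1 MPa, ρ = 1860 kg/m³
  beryllium: M = 8.74×10⁻³
  titanium alloy: M = 7.01×10⁻³
  alumina ceramic: M = 4.23×10⁻³
  alloy steel: M = 3.40×10⁻³
  low-carbon steel: M = 1.93×10⁻³
Beryllium has the largest M.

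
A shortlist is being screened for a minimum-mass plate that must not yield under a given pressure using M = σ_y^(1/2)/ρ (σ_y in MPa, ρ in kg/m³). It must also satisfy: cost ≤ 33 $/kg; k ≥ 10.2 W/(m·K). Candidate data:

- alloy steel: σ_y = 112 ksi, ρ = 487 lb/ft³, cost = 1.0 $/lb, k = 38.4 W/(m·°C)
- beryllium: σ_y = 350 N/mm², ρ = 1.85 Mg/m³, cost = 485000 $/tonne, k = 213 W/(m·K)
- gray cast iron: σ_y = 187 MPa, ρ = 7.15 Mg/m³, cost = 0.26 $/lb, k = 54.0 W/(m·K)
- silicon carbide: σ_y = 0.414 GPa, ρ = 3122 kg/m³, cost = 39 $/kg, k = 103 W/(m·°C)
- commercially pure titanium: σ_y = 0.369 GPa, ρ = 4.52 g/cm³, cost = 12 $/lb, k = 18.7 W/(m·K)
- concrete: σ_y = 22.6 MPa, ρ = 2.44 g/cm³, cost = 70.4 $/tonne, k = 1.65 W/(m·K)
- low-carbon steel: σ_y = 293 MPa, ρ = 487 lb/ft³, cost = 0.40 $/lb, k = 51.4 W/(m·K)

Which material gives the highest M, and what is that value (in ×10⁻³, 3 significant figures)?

Screen on constraints: cost ≤ 33 $/kg; k ≥ 10.2 W/(m·K). Survivors: alloy steel, gray cast iron, commercially pure titanium, low-carbon steel.
Putting every candidate on a common basis:
  alloy steel: σ_y = 772.2 MPa, ρ = 7801 kg/m³
  gray cast iron: σ_y = 187.0 MPa, ρ = 7150 kg/m³
  commercially pure titanium: σ_y = 369.0 MPa, ρ = 4520 kg/m³
  low-carbon steel: σ_y = 293.0 MPa, ρ = 7801 kg/m³
  commercially pure titanium: M = 4.25×10⁻³
  alloy steel: M = 3.56×10⁻³
  low-carbon steel: M = 2.19×10⁻³
  gray cast iron: M = 1.91×10⁻³
The maximum is for commercially pure titanium.

commercially pure titanium, M = 4.25×10⁻³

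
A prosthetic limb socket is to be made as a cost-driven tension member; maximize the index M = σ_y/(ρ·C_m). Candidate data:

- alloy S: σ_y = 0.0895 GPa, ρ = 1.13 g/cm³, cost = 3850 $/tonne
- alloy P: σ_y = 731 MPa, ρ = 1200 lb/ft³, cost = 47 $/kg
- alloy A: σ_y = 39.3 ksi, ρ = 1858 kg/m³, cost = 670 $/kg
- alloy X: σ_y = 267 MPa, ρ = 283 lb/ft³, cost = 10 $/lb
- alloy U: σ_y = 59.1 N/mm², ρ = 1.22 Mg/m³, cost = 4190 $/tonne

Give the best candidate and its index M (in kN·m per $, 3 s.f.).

Convert each candidate to consistent units, then evaluate M:
  alloy S: σ_y = 89.50 MPa, ρ = 1130 kg/m³, cost = 3.850 $/kg
  alloy P: σ_y = 731.0 MPa, ρ = 19220 kg/m³, cost = 47.00 $/kg
  alloy A: σ_y = 271.0 MPa, ρ = 1858 kg/m³, cost = 670.0 $/kg
  alloy X: σ_y = 267.0 MPa, ρ = 4533 kg/m³, cost = 22.05 $/kg
  alloy U: σ_y = 59.10 MPa, ρ = 1220 kg/m³, cost = 4.190 $/kg
  alloy S: M = 20.6 kN·m per $
  alloy U: M = 11.6 kN·m per $
  alloy X: M = 2.67 kN·m per $
  alloy P: M = 0.809 kN·m per $
  alloy A: M = 0.218 kN·m per $
The maximum is for alloy S.

alloy S, M = 20.6 kN·m per $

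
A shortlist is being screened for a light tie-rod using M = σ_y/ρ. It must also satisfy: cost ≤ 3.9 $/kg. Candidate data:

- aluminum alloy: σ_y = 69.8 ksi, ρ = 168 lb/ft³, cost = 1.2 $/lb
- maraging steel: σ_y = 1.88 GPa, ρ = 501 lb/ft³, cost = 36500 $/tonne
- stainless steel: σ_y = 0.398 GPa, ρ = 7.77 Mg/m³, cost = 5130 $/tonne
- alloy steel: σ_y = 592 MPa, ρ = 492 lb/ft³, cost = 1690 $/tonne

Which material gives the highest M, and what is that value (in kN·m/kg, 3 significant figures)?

Screen on constraints: cost ≤ 3.9 $/kg. Survivors: aluminum alloy, alloy steel.
Putting every candidate on a common basis:
  aluminum alloy: σ_y = 481.3 MPa, ρ = 2691 kg/m³
  alloy steel: σ_y = 592.0 MPa, ρ = 7881 kg/m³
  aluminum alloy: M = 179 kN·m/kg
  alloy steel: M = 75.1 kN·m/kg
Highest index: aluminum alloy.

aluminum alloy, M = 179 kN·m/kg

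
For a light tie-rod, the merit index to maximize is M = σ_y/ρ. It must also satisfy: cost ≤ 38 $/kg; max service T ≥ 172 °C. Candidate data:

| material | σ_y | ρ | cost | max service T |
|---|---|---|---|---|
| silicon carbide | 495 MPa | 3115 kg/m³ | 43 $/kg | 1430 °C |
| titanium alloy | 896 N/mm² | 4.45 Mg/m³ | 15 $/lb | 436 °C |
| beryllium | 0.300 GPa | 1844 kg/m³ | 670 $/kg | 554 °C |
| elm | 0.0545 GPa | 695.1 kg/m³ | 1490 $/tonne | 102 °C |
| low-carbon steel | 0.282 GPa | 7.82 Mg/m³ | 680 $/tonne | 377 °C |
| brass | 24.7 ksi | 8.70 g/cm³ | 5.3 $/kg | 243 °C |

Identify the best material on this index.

Screen on constraints: cost ≤ 38 $/kg; max service T ≥ 172 °C. Survivors: titanium alloy, low-carbon steel, brass.
Convert each candidate to consistent units, then evaluate M:
  titanium alloy: σ_y = 896.0 MPa, ρ = 4450 kg/m³
  low-carbon steel: σ_y = 282.0 MPa, ρ = 7820 kg/m³
  brass: σ_y = 170.3 MPa, ρ = 8700 kg/m³
  titanium alloy: M = 201 kN·m/kg
  low-carbon steel: M = 36.1 kN·m/kg
  brass: M = 19.6 kN·m/kg
Highest index: titanium alloy.

titanium alloy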